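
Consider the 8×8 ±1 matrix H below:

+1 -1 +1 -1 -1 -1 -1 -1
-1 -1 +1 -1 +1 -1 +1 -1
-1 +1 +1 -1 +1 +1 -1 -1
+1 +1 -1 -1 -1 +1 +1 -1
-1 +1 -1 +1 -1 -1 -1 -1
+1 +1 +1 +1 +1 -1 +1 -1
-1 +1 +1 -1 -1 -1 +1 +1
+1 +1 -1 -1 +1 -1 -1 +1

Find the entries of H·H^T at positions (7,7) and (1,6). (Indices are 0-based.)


Row 1 of H: [-1, -1, 1, -1, 1, -1, 1, -1].
Row 6 of H: [-1, 1, 1, -1, -1, -1, 1, 1].
Row 7 of H: [1, 1, -1, -1, 1, -1, -1, 1].
(H·H^T)[7][7] = Σ_j H[7][j]·H[7][j] = (1)² + (1)² + (-1)² + (-1)² + (1)² + (-1)² + (-1)² + (1)² = 1 + 1 + 1 + 1 + 1 + 1 + 1 + 1 = 8.
(H·H^T)[1][6] = Σ_j H[1][j]·H[6][j] = (-1)·(-1) + (-1)·(1) + (1)·(1) + (-1)·(-1) + (1)·(-1) + (-1)·(-1) + (1)·(1) + (-1)·(1) = 1 + -1 + 1 + 1 + -1 + 1 + 1 + -1 = 2.
Rows 1 and 6 are not orthogonal (dot product = 2 ≠ 0), so H is not a Hadamard matrix.

(7,7) entry = 8; (1,6) entry = 2.


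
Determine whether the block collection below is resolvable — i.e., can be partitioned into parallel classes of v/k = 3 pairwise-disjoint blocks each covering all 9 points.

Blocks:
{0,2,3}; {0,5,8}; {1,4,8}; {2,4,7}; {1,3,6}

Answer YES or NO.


v = 9, block size k = 3, number of blocks = 5.
For resolvability, blocks must partition into parallel classes of size v/k = 3.
Total blocks must therefore be a multiple of 3: 5 = 3·1 + 2 ⇒ not divisible ✗.
Resolvable? NO.

NO


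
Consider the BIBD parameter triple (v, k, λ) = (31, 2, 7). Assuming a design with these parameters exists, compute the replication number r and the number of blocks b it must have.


Any 2-(v, k, λ) BIBD satisfies two necessary conditions:
  (i)  Each point sits in r blocks, and counting incidences through any fixed point gives r(k − 1) = λ(v − 1), so r = λ(v − 1)/(k − 1).
  (ii) Total incidences bk = vr, so b = vr/k.
Step 1: r = λ(v − 1)/(k − 1) = 7·(31 − 1)/(2 − 1) = 7·30/1 = 210/1 = 210.
Step 2: b = vr/k = 31·210/2 = 6510/2 = 3255.
Check integrality: r = 210 ∈ Z ✓, b = 3255 ∈ Z ✓.
(These identities are necessary conditions: they determine r and b for any design with these parameters, but do not by themselves prove that one exists.)

r = 210, b = 3255.


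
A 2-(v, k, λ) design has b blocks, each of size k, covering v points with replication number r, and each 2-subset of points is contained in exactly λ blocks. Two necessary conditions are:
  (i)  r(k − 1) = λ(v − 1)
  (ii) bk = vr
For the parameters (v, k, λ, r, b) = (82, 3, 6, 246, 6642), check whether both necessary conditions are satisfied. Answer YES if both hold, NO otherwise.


Condition (i): r(k − 1) = 246·2 = 492; λ(v − 1) = 6·81 = 486. Match? NO.
Condition (ii): bk = 6642·3 = 19926; vr = 82·246 = 20172. Match? NO.
Both conditions hold? NO.

NO


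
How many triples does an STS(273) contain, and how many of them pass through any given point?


An STS(v) is a 2-(v, 3, 1) BIBD: block size k = 3, λ = 1.
Replication: r(k − 1) = λ(v − 1) ⇒ r·2 = 273 − 1 = 272 ⇒ r = 136.
Block count: b = v(v − 1)/6 = 273·272/6 = 74256/6 = 12376.
(Check via bk = vr: 12376·3 = 37128 = 273·136 = 37128 ✓.)

r = 136, b = 12376.


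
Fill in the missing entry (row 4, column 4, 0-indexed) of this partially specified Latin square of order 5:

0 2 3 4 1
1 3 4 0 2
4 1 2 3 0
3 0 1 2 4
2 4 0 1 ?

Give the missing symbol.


Row 4 contains symbols [0, 1, 2, 4] — missing [3].
Column 4 contains symbols [0, 1, 2, 4] — missing [3].
The missing symbol must appear in both missing sets; intersection = [3].
Therefore the hidden value is 3.

Missing value = 3.


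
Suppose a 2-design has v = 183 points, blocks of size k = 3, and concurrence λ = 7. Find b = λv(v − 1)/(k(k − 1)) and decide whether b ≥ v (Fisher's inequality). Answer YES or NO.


b = λv(v − 1)/(k(k − 1)) = 7·183·182/(3·2) = 233142/6 = 38857.
Compare with v = 183: b ≥ v, so Fisher's inequality holds.

YES


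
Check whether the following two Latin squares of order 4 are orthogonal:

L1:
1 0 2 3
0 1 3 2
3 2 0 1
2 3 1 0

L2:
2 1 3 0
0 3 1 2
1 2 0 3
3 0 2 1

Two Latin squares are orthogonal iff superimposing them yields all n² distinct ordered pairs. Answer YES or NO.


Form the n² = 16 superimposed pairs (L1[i][j], L2[i][j]), row by row (rows and columns indexed from 0):
row 0: (1,2) (0,1) (2,3) (3,0)
row 1: (0,0) (1,3) (3,1) (2,2)
row 2: (3,1) (2,2) (0,0) (1,3)
row 3: (2,3) (3,0) (1,2) (0,1)
Orthogonality requires all 16 pairs distinct.
But the pair (3,1) repeats: cell (1,2) has L1 = 3, L2 = 1, and cell (2,0) has L1 = 3, L2 = 1.
A repeated pair means some other pair never occurs (only 8 distinct pairs out of 16), so the squares are not orthogonal.
Conclusion: NO.

NO


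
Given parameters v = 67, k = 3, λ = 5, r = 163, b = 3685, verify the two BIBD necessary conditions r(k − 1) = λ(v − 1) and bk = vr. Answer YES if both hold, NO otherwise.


Condition (i): r(k − 1) = 163·2 = 326; λ(v − 1) = 5·66 = 330. Match? NO.
Condition (ii): bk = 3685·3 = 11055; vr = 67·163 = 10921. Match? NO.
Both conditions hold? NO.

NO


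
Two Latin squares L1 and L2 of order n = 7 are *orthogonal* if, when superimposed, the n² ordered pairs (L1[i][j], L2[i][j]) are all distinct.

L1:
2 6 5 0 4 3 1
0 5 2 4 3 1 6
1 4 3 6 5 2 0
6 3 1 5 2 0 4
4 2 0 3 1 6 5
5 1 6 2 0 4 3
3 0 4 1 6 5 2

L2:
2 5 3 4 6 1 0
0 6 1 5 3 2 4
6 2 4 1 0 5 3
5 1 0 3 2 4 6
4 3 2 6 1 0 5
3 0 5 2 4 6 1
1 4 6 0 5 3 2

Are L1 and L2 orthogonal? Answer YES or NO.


Form the n² = 49 superimposed pairs (L1[i][j], L2[i][j]), row by row (rows and columns indexed from 0):
row 0: (2,2) (6,5) (5,3) (0,4) (4,6) (3,1) (1,0)
row 1: (0,0) (5,6) (2,1) (4,5) (3,3) (1,2) (6,4)
row 2: (1,6) (4,2) (3,4) (6,1) (5,0) (2,5) (0,3)
row 3: (6,5) (3,1) (1,0) (5,3) (2,2) (0,4) (4,6)
row 4: (4,4) (2,3) (0,2) (3,6) (1,1) (6,0) (5,5)
row 5: (5,3) (1,0) (6,5) (2,2) (0,4) (4,6) (3,1)
row 6: (3,1) (0,4) (4,6) (1,0) (6,5) (5,3) (2,2)
Orthogonality requires all 49 pairs distinct.
But the pair (6,5) repeats: cell (0,1) has L1 = 6, L2 = 5, and cell (3,0) has L1 = 6, L2 = 5.
A repeated pair means some other pair never occurs (only 28 distinct pairs out of 49), so the squares are not orthogonal.
Conclusion: NO.

NO


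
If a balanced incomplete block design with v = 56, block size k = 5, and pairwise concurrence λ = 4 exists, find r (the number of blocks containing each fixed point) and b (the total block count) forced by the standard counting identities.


Any 2-(v, k, λ) BIBD satisfies two necessary conditions:
  (i)  Each point sits in r blocks, and counting incidences through any fixed point gives r(k − 1) = λ(v − 1), so r = λ(v − 1)/(k − 1).
  (ii) Total incidences bk = vr, so b = vr/k.
Step 1: r = λ(v − 1)/(k − 1) = 4·(56 − 1)/(5 − 1) = 4·55/4 = 220/4 = 55.
Step 2: b = vr/k = 56·55/5 = 3080/5 = 616.
Check integrality: r = 55 ∈ Z ✓, b = 616 ∈ Z ✓.
(These identities are necessary conditions: they determine r and b for any design with these parameters, but do not by themselves prove that one exists.)

r = 55, b = 616.


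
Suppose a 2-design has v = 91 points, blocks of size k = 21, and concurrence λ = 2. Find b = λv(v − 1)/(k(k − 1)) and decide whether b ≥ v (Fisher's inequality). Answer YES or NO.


b = λv(v − 1)/(k(k − 1)) = 2·91·90/(21·20) = 16380/420 = 39.
Compare with v = 91: b < v, so Fisher's inequality fails.

NO


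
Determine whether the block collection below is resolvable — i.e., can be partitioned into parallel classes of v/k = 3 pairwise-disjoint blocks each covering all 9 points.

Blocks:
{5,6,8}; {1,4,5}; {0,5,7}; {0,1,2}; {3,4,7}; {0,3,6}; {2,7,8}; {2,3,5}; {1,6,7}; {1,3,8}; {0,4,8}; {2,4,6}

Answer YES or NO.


v = 9, block size k = 3, number of blocks = 12.
For resolvability, blocks must partition into parallel classes of size v/k = 3.
Total blocks must therefore be a multiple of 3: 12 = 3·4 + 0 ⇒ divisible ✓.
Greedy packing gives 4 candidate class(es). Each should be a full parallel class (size 3, covers all 9 points).
  Class 1 (3 blocks): {5,6,8}; {0,1,2}; {3,4,7}. Points covered: [0, 1, 2, 3, 4, 5, 6, 7, 8].
  Class 2 (3 blocks): {1,4,5}; {0,3,6}; {2,7,8}. Points covered: [0, 1, 2, 3, 4, 5, 6, 7, 8].
  Class 3 (3 blocks): {0,5,7}; {1,3,8}; {2,4,6}. Points covered: [0, 1, 2, 3, 4, 5, 6, 7, 8].
  Class 4 (3 blocks): {2,3,5}; {1,6,7}; {0,4,8}. Points covered: [0, 1, 2, 3, 4, 5, 6, 7, 8].
All classes full (size 3)? YES. All classes cover every point? YES.
Resolvable? YES.

YES


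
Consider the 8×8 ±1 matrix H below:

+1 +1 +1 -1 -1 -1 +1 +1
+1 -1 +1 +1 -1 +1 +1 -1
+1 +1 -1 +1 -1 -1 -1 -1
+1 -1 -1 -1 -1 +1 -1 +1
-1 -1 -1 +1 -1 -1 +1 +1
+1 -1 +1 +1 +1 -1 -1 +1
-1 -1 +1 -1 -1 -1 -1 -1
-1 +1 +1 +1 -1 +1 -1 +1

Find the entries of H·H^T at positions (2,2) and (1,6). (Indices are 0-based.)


Row 1 of H: [1, -1, 1, 1, -1, 1, 1, -1].
Row 2 of H: [1, 1, -1, 1, -1, -1, -1, -1].
Row 6 of H: [-1, -1, 1, -1, -1, -1, -1, -1].
(H·H^T)[2][2] = Σ_j H[2][j]·H[2][j] = (1)² + (1)² + (-1)² + (1)² + (-1)² + (-1)² + (-1)² + (-1)² = 1 + 1 + 1 + 1 + 1 + 1 + 1 + 1 = 8.
(H·H^T)[1][6] = Σ_j H[1][j]·H[6][j] = (1)·(-1) + (-1)·(-1) + (1)·(1) + (1)·(-1) + (-1)·(-1) + (1)·(-1) + (1)·(-1) + (-1)·(-1) = -1 + 1 + 1 + -1 + 1 + -1 + -1 + 1 = 0.
So rows 1 and 6 are orthogonal; the diagonal entry equals n = 8.

(2,2) entry = 8; (1,6) entry = 0.


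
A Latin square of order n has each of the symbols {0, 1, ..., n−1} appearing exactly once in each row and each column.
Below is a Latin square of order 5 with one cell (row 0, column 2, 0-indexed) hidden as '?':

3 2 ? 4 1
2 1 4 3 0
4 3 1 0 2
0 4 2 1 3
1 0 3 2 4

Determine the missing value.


Row 0 contains symbols [1, 2, 3, 4] — missing [0].
Column 2 contains symbols [1, 2, 3, 4] — missing [0].
The missing symbol must appear in both missing sets; intersection = [0].
Therefore the hidden value is 0.

Missing value = 0.


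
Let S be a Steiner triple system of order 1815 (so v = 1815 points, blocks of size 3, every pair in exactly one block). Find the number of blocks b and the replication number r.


An STS(v) is a 2-(v, 3, 1) BIBD: block size k = 3, λ = 1.
Replication: r(k − 1) = λ(v − 1) ⇒ r·2 = 1815 − 1 = 1814 ⇒ r = 907.
Block count: b = v(v − 1)/6 = 1815·1814/6 = 3292410/6 = 548735.
(Check via bk = vr: 548735·3 = 1646205 = 1815·907 = 1646205 ✓.)

r = 907, b = 548735.


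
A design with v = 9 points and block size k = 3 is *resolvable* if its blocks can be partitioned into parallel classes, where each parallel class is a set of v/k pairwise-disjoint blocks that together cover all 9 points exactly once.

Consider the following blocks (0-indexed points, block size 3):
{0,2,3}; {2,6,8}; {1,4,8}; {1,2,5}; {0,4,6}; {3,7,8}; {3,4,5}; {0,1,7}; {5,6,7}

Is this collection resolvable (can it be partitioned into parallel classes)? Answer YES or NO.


v = 9, block size k = 3, number of blocks = 9.
For resolvability, blocks must partition into parallel classes of size v/k = 3.
Total blocks must therefore be a multiple of 3: 9 = 3·3 + 0 ⇒ divisible ✓.
Greedy packing gives 3 candidate class(es). Each should be a full parallel class (size 3, covers all 9 points).
  Class 1 (3 blocks): {0,2,3}; {1,4,8}; {5,6,7}. Points covered: [0, 1, 2, 3, 4, 5, 6, 7, 8].
  Class 2 (3 blocks): {2,6,8}; {3,4,5}; {0,1,7}. Points covered: [0, 1, 2, 3, 4, 5, 6, 7, 8].
  Class 3 (3 blocks): {1,2,5}; {0,4,6}; {3,7,8}. Points covered: [0, 1, 2, 3, 4, 5, 6, 7, 8].
All classes full (size 3)? YES. All classes cover every point? YES.
Resolvable? YES.

YES


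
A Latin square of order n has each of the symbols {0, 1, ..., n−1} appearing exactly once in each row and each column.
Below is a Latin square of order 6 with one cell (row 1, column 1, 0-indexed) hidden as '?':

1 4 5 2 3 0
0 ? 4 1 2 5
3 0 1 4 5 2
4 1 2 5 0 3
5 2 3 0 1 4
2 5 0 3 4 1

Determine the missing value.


Row 1 contains symbols [0, 1, 2, 4, 5] — missing [3].
Column 1 contains symbols [0, 1, 2, 4, 5] — missing [3].
The missing symbol must appear in both missing sets; intersection = [3].
Therefore the hidden value is 3.

Missing value = 3.


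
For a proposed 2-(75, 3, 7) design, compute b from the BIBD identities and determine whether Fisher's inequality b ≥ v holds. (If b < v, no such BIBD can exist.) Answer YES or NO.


r = λ(v − 1)/(k − 1) = 7·74/2 = 259.
b = vr/k = 75·259/3 = 6475.
Fisher's inequality: b ≥ v ⇔ 6475 ≥ 75? YES.

YES


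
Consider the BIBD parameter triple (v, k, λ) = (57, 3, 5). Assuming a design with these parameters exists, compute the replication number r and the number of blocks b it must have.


Any 2-(v, k, λ) BIBD satisfies two necessary conditions:
  (i)  Each point sits in r blocks, and counting incidences through any fixed point gives r(k − 1) = λ(v − 1), so r = λ(v − 1)/(k − 1).
  (ii) Total incidences bk = vr, so b = vr/k.
Step 1: r = λ(v − 1)/(k − 1) = 5·(57 − 1)/(3 − 1) = 5·56/2 = 280/2 = 140.
Step 2: b = vr/k = 57·140/3 = 7980/3 = 2660.
Check integrality: r = 140 ∈ Z ✓, b = 2660 ∈ Z ✓.
(These identities are necessary conditions: they determine r and b for any design with these parameters, but do not by themselves prove that one exists.)

r = 140, b = 2660.


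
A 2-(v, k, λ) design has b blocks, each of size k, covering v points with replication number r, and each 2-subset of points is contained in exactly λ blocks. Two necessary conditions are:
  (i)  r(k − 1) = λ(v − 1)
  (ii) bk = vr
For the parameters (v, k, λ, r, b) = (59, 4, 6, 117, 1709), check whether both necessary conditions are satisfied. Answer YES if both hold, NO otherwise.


Condition (i): r(k − 1) = 117·3 = 351; λ(v − 1) = 6·58 = 348. Match? NO.
Condition (ii): bk = 1709·4 = 6836; vr = 59·117 = 6903. Match? NO.
Both conditions hold? NO.

NO


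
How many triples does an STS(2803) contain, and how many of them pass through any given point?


An STS(v) is a 2-(v, 3, 1) BIBD: block size k = 3, λ = 1.
Replication: r(k − 1) = λ(v − 1) ⇒ r·2 = 2803 − 1 = 2802 ⇒ r = 1401.
Block count: bk = vr ⇒ b·3 = 2803·1401 = 3927003 ⇒ b = 1309001.

r = 1401, b = 1309001.


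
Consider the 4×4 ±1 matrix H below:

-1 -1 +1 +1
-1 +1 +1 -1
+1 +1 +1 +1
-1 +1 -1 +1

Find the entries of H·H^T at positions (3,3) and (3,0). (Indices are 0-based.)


Row 0 of H: [-1, -1, 1, 1].
Row 3 of H: [-1, 1, -1, 1].
(H·H^T)[3][3] = Σ_j H[3][j]·H[3][j] = (-1)² + (1)² + (-1)² + (1)² = 1 + 1 + 1 + 1 = 4.
(H·H^T)[3][0] = Σ_j H[3][j]·H[0][j] = (-1)·(-1) + (1)·(-1) + (-1)·(1) + (1)·(1) = 1 + -1 + -1 + 1 = 0.
So rows 3 and 0 are orthogonal; the diagonal entry equals n = 4.

(3,3) entry = 4; (3,0) entry = 0.


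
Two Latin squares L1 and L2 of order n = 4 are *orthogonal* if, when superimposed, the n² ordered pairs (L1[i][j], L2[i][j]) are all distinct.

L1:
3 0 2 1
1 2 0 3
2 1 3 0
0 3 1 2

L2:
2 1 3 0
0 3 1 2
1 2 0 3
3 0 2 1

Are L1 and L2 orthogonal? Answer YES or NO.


Form the n² = 16 superimposed pairs (L1[i][j], L2[i][j]), row by row (rows and columns indexed from 0):
row 0: (3,2) (0,1) (2,3) (1,0)
row 1: (1,0) (2,3) (0,1) (3,2)
row 2: (2,1) (1,2) (3,0) (0,3)
row 3: (0,3) (3,0) (1,2) (2,1)
Orthogonality requires all 16 pairs distinct.
But the pair (1,0) repeats: cell (0,3) has L1 = 1, L2 = 0, and cell (1,0) has L1 = 1, L2 = 0.
A repeated pair means some other pair never occurs (only 8 distinct pairs out of 16), so the squares are not orthogonal.
Conclusion: NO.

NO


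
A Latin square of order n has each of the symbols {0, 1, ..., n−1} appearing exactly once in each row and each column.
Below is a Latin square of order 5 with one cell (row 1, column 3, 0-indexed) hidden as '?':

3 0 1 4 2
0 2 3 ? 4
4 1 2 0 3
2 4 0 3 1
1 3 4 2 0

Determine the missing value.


Row 1 contains symbols [0, 2, 3, 4] — missing [1].
Column 3 contains symbols [0, 2, 3, 4] — missing [1].
The missing symbol must appear in both missing sets; intersection = [1].
Therefore the hidden value is 1.

Missing value = 1.


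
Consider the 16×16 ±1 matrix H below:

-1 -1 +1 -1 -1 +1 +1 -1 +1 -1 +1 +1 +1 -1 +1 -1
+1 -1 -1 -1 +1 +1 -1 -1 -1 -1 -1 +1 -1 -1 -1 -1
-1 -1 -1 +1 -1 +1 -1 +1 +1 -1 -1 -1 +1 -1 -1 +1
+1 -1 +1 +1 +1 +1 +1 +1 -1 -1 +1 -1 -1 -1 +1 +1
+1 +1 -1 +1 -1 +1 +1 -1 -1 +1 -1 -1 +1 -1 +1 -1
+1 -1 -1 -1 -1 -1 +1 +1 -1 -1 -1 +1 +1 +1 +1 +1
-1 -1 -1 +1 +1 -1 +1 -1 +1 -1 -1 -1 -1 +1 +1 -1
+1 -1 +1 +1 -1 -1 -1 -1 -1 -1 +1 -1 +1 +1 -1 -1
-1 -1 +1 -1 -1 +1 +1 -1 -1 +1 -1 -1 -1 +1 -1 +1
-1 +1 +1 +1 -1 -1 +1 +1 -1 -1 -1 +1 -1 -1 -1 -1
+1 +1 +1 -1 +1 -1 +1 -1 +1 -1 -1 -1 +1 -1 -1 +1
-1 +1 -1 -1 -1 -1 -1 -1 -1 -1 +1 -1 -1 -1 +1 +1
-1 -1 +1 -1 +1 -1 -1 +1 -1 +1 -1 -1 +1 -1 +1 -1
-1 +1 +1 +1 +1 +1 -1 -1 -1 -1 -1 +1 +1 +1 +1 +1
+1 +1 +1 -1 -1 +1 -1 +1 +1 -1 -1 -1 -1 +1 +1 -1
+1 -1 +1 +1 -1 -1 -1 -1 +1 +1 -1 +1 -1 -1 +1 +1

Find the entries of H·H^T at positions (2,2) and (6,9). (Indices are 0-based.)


Row 2 of H: [-1, -1, -1, 1, -1, 1, -1, 1, 1, -1, -1, -1, 1, -1, -1, 1].
Row 6 of H: [-1, -1, -1, 1, 1, -1, 1, -1, 1, -1, -1, -1, -1, 1, 1, -1].
Row 9 of H: [-1, 1, 1, 1, -1, -1, 1, 1, -1, -1, -1, 1, -1, -1, -1, -1].
(H·H^T)[2][2] = Σ_j H[2][j]·H[2][j] = (-1)² + (-1)² + (-1)² + (1)² + (-1)² + (1)² + (-1)² + (1)² + (1)² + (-1)² + (-1)² + (-1)² + (1)² + (-1)² + (-1)² + (1)² = 1 + 1 + 1 + 1 + 1 + 1 + 1 + 1 + 1 + 1 + 1 + 1 + 1 + 1 + 1 + 1 = 16.
(H·H^T)[6][9] = Σ_j H[6][j]·H[9][j] = (-1)·(-1) + (-1)·(1) + (-1)·(1) + (1)·(1) + (1)·(-1) + (-1)·(-1) + (1)·(1) + (-1)·(1) + (1)·(-1) + (-1)·(-1) + (-1)·(-1) + (-1)·(1) + (-1)·(-1) + (1)·(-1) + (1)·(-1) + (-1)·(-1) = 1 + -1 + -1 + 1 + -1 + 1 + 1 + -1 + -1 + 1 + 1 + -1 + 1 + -1 + -1 + 1 = 0.
So rows 6 and 9 are orthogonal; the diagonal entry equals n = 16.

(2,2) entry = 16; (6,9) entry = 0.


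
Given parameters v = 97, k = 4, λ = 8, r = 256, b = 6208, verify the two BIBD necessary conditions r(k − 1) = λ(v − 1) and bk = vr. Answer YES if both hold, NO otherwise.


Condition (i): r(k − 1) = 256·3 = 768; λ(v − 1) = 8·96 = 768. Match? YES.
Condition (ii): bk = 6208·4 = 24832; vr = 97·256 = 24832. Match? YES.
Both conditions hold? YES.

YES


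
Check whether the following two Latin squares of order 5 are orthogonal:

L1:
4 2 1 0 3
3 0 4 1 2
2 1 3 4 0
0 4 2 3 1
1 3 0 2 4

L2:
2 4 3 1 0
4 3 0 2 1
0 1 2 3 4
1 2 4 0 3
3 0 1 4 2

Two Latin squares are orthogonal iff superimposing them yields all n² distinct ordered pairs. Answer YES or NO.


Form the n² = 25 superimposed pairs (L1[i][j], L2[i][j]), row by row (rows and columns indexed from 0):
row 0: (4,2) (2,4) (1,3) (0,1) (3,0)
row 1: (3,4) (0,3) (4,0) (1,2) (2,1)
row 2: (2,0) (1,1) (3,2) (4,3) (0,4)
row 3: (0,1) (4,2) (2,4) (3,0) (1,3)
row 4: (1,3) (3,0) (0,1) (2,4) (4,2)
Orthogonality requires all 25 pairs distinct.
But the pair (0,1) repeats: cell (0,3) has L1 = 0, L2 = 1, and cell (3,0) has L1 = 0, L2 = 1.
A repeated pair means some other pair never occurs (only 15 distinct pairs out of 25), so the squares are not orthogonal.
Conclusion: NO.

NO


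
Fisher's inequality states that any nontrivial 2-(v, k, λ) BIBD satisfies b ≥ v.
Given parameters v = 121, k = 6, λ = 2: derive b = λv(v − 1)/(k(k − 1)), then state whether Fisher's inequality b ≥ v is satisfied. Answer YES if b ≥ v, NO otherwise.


r = λ(v − 1)/(k − 1) = 2·120/5 = 48.
b = vr/k = 121·48/6 = 968.
Fisher's inequality: b ≥ v ⇔ 968 ≥ 121? YES.

YES


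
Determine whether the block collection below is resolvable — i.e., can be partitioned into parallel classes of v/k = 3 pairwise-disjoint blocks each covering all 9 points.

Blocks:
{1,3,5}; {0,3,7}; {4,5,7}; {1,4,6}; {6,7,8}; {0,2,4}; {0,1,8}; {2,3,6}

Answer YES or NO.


v = 9, block size k = 3, number of blocks = 8.
For resolvability, blocks must partition into parallel classes of size v/k = 3.
Total blocks must therefore be a multiple of 3: 8 = 3·2 + 2 ⇒ not divisible ✗.
Resolvable? NO.

NO


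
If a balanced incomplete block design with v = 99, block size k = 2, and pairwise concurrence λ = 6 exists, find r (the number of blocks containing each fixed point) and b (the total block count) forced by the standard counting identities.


Any 2-(v, k, λ) BIBD satisfies two necessary conditions:
  (i)  Each point sits in r blocks, and counting incidences through any fixed point gives r(k − 1) = λ(v − 1), so r = λ(v − 1)/(k − 1).
  (ii) Total incidences bk = vr, so b = vr/k.
Step 1: r = λ(v − 1)/(k − 1) = 6·(99 − 1)/(2 − 1) = 6·98/1 = 588/1 = 588.
Step 2: b = vr/k = 99·588/2 = 58212/2 = 29106.
Check integrality: r = 588 ∈ Z ✓, b = 29106 ∈ Z ✓.
(These identities are necessary conditions: they determine r and b for any design with these parameters, but do not by themselves prove that one exists.)

r = 588, b = 29106.


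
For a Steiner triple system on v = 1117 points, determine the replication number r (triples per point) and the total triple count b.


An STS(v) is a 2-(v, 3, 1) BIBD: block size k = 3, λ = 1.
Replication: r(k − 1) = λ(v − 1) ⇒ r·2 = 1117 − 1 = 1116 ⇒ r = 558.
Block count: b = v(v − 1)/6 = 1117·1116/6 = 1246572/6 = 207762.

r = 558, b = 207762.


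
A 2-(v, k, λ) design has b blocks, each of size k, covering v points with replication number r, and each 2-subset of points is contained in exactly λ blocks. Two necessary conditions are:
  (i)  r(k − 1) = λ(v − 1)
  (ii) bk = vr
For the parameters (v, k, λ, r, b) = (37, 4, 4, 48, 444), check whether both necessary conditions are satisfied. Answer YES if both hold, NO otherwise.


Condition (i): r(k − 1) = 48·3 = 144; λ(v − 1) = 4·36 = 144. Match? YES.
Condition (ii): bk = 444·4 = 1776; vr = 37·48 = 1776. Match? YES.
Both conditions hold? YES.

YES


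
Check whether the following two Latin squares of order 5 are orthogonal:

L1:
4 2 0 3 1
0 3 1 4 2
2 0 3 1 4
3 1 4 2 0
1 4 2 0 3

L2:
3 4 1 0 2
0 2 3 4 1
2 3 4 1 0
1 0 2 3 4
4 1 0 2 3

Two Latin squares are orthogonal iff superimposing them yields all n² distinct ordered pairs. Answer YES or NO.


Form the n² = 25 superimposed pairs (L1[i][j], L2[i][j]), row by row (rows and columns indexed from 0):
row 0: (4,3) (2,4) (0,1) (3,0) (1,2)
row 1: (0,0) (3,2) (1,3) (4,4) (2,1)
row 2: (2,2) (0,3) (3,4) (1,1) (4,0)
row 3: (3,1) (1,0) (4,2) (2,3) (0,4)
row 4: (1,4) (4,1) (2,0) (0,2) (3,3)
Orthogonality requires all 25 pairs distinct.
Check by first coordinate: for each symbol s of L1, list the L2 entries in the n cells where L1 = s; they must all differ.
  L1 = 0: L2 entries (in reading order) 1, 0, 3, 4, 2 — all 5 distinct ✓
  L1 = 1: L2 entries (in reading order) 2, 3, 1, 0, 4 — all 5 distinct ✓
  L1 = 2: L2 entries (in reading order) 4, 1, 2, 3, 0 — all 5 distinct ✓
  L1 = 3: L2 entries (in reading order) 0, 2, 4, 1, 3 — all 5 distinct ✓
  L1 = 4: L2 entries (in reading order) 3, 4, 0, 2, 1 — all 5 distinct ✓
Every symbol of L1 meets every symbol of L2 exactly once, so all 25 pairs are distinct (25 of 25).
Conclusion: YES.

YES


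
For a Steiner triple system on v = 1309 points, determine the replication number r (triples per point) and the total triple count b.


An STS(v) is a 2-(v, 3, 1) BIBD: block size k = 3, λ = 1.
Replication: r(k − 1) = λ(v − 1) ⇒ r·2 = 1309 − 1 = 1308 ⇒ r = 654.
Block count: bk = vr ⇒ b·3 = 1309·654 = 856086 ⇒ b = 285362.

r = 654, b = 285362.


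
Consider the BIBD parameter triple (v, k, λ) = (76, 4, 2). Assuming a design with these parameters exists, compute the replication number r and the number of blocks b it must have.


Any 2-(v, k, λ) BIBD satisfies two necessary conditions:
  (i)  Each point sits in r blocks, and counting incidences through any fixed point gives r(k − 1) = λ(v − 1), so r = λ(v − 1)/(k − 1).
  (ii) Total incidences bk = vr, so b = vr/k.
Step 1: r = λ(v − 1)/(k − 1) = 2·(76 − 1)/(4 − 1) = 2·75/3 = 150/3 = 50.
Step 2: b = vr/k = 76·50/4 = 3800/4 = 950.
Check integrality: r = 50 ∈ Z ✓, b = 950 ∈ Z ✓.
(These identities are necessary conditions: they determine r and b for any design with these parameters, but do not by themselves prove that one exists.)

r = 50, b = 950.


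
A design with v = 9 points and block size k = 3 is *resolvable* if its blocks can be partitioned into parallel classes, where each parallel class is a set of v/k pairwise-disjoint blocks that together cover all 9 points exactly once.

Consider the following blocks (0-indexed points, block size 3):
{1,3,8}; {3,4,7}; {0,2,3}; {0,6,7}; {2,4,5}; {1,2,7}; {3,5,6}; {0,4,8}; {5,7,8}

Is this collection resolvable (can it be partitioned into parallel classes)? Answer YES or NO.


v = 9, block size k = 3, number of blocks = 9.
For resolvability, blocks must partition into parallel classes of size v/k = 3.
Total blocks must therefore be a multiple of 3: 9 = 3·3 + 0 ⇒ divisible ✓.
Consider block {3,4,7}. It intersects every other block in the collection, so no parallel class of size 3 can contain it.
Since every block must belong to some parallel class in a resolution, the collection cannot be partitioned into parallel classes.
Resolvable? NO.

NO


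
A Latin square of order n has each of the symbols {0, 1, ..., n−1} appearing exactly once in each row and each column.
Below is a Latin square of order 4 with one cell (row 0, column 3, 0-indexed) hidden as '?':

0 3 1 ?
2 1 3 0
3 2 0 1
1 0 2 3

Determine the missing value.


Row 0 contains symbols [0, 1, 3] — missing [2].
Column 3 contains symbols [0, 1, 3] — missing [2].
The missing symbol must appear in both missing sets; intersection = [2].
Therefore the hidden value is 2.

Missing value = 2.


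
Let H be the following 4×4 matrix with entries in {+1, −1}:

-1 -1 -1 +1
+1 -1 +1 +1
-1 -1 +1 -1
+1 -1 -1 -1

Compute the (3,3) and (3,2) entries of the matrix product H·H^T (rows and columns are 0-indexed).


Row 2 of H: [-1, -1, 1, -1].
Row 3 of H: [1, -1, -1, -1].
(H·H^T)[3][3] = Σ_j H[3][j]·H[3][j] = (1)² + (-1)² + (-1)² + (-1)² = 1 + 1 + 1 + 1 = 4.
(H·H^T)[3][2] = Σ_j H[3][j]·H[2][j] = (1)·(-1) + (-1)·(-1) + (-1)·(1) + (-1)·(-1) = -1 + 1 + -1 + 1 = 0.
So rows 3 and 2 are orthogonal; the diagonal entry equals n = 4.

(3,3) entry = 4; (3,2) entry = 0.


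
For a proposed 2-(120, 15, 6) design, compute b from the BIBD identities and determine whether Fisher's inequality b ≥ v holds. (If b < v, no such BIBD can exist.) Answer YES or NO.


b = λv(v − 1)/(k(k − 1)) = 6·120·119/(15·14) = 85680/210 = 408.
Compare with v = 120: b ≥ v, so Fisher's inequality holds.

YES


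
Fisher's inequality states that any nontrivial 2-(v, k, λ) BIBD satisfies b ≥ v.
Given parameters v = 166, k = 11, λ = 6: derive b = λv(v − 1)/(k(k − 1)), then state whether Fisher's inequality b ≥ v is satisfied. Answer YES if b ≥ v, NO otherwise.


b = λv(v − 1)/(k(k − 1)) = 6·166·165/(11·10) = 164340/110 = 1494.
Compare with v = 166: b ≥ v, so Fisher's inequality holds.

YES


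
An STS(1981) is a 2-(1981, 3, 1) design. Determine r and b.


An STS(v) is a 2-(v, 3, 1) BIBD: block size k = 3, λ = 1.
Replication: r(k − 1) = λ(v − 1) ⇒ r·2 = 1981 − 1 = 1980 ⇒ r = 990.
Block count: b = v(v − 1)/6 = 1981·1980/6 = 3922380/6 = 653730.

r = 990, b = 653730.


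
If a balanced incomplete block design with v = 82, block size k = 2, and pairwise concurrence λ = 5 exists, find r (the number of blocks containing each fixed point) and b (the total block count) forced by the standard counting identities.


Any 2-(v, k, λ) BIBD satisfies two necessary conditions:
  (i)  Each point sits in r blocks, and counting incidences through any fixed point gives r(k − 1) = λ(v − 1), so r = λ(v − 1)/(k − 1).
  (ii) Total incidences bk = vr, so b = vr/k.
Step 1: r = λ(v − 1)/(k − 1) = 5·(82 − 1)/(2 − 1) = 5·81/1 = 405/1 = 405.
Step 2: b = vr/k = 82·405/2 = 33210/2 = 16605.
Check integrality: r = 405 ∈ Z ✓, b = 16605 ∈ Z ✓.
(These identities are necessary conditions: they determine r and b for any design with these parameters, but do not by themselves prove that one exists.)

r = 405, b = 16605.


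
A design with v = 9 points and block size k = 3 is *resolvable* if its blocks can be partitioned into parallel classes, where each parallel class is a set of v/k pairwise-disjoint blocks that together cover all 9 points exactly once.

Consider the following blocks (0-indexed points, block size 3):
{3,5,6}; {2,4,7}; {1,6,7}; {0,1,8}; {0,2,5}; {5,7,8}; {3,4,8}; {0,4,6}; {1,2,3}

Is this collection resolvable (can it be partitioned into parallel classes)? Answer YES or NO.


v = 9, block size k = 3, number of blocks = 9.
For resolvability, blocks must partition into parallel classes of size v/k = 3.
Total blocks must therefore be a multiple of 3: 9 = 3·3 + 0 ⇒ divisible ✓.
Greedy packing gives 3 candidate class(es). Each should be a full parallel class (size 3, covers all 9 points).
  Class 1 (3 blocks): {3,5,6}; {2,4,7}; {0,1,8}. Points covered: [0, 1, 2, 3, 4, 5, 6, 7, 8].
  Class 2 (3 blocks): {1,6,7}; {0,2,5}; {3,4,8}. Points covered: [0, 1, 2, 3, 4, 5, 6, 7, 8].
  Class 3 (3 blocks): {5,7,8}; {0,4,6}; {1,2,3}. Points covered: [0, 1, 2, 3, 4, 5, 6, 7, 8].
All classes full (size 3)? YES. All classes cover every point? YES.
Resolvable? YES.

YES


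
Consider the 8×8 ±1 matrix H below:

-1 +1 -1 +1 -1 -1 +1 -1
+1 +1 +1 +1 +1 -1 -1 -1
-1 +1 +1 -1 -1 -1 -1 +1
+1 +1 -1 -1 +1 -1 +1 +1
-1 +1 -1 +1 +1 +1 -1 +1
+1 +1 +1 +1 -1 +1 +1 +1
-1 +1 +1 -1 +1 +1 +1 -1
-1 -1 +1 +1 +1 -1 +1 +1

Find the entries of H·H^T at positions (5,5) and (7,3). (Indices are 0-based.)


Row 3 of H: [1, 1, -1, -1, 1, -1, 1, 1].
Row 5 of H: [1, 1, 1, 1, -1, 1, 1, 1].
Row 7 of H: [-1, -1, 1, 1, 1, -1, 1, 1].
(H·H^T)[5][5] = Σ_j H[5][j]·H[5][j] = (1)² + (1)² + (1)² + (1)² + (-1)² + (1)² + (1)² + (1)² = 1 + 1 + 1 + 1 + 1 + 1 + 1 + 1 = 8.
(H·H^T)[7][3] = Σ_j H[7][j]·H[3][j] = (-1)·(1) + (-1)·(1) + (1)·(-1) + (1)·(-1) + (1)·(1) + (-1)·(-1) + (1)·(1) + (1)·(1) = -1 + -1 + -1 + -1 + 1 + 1 + 1 + 1 = 0.
So rows 7 and 3 are orthogonal; the diagonal entry equals n = 8.

(5,5) entry = 8; (7,3) entry = 0.


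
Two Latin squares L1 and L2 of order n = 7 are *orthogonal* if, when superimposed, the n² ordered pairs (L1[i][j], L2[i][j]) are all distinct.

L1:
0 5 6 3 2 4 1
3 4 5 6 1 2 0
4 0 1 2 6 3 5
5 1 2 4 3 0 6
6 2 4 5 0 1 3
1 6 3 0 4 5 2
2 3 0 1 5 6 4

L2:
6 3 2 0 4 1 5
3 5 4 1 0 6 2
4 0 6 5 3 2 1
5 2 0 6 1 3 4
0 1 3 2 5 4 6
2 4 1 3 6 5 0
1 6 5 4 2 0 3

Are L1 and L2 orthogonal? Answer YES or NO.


Form the n² = 49 superimposed pairs (L1[i][j], L2[i][j]), row by row (rows and columns indexed from 0):
row 0: (0,6) (5,3) (6,2) (3,0) (2,4) (4,1) (1,5)
row 1: (3,3) (4,5) (5,4) (6,1) (1,0) (2,6) (0,2)
row 2: (4,4) (0,0) (1,6) (2,5) (6,3) (3,2) (5,1)
row 3: (5,5) (1,2) (2,0) (4,6) (3,1) (0,3) (6,4)
row 4: (6,0) (2,1) (4,3) (5,2) (0,5) (1,4) (3,6)
row 5: (1,2) (6,4) (3,1) (0,3) (4,6) (5,5) (2,0)
row 6: (2,1) (3,6) (0,5) (1,4) (5,2) (6,0) (4,3)
Orthogonality requires all 49 pairs distinct.
But the pair (1,2) repeats: cell (3,1) has L1 = 1, L2 = 2, and cell (5,0) has L1 = 1, L2 = 2.
A repeated pair means some other pair never occurs (only 35 distinct pairs out of 49), so the squares are not orthogonal.
Conclusion: NO.

NO


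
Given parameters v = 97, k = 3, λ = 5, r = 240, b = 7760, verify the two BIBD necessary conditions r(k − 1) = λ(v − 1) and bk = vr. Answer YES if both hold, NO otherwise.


Condition (i): r(k − 1) = 240·2 = 480; λ(v − 1) = 5·96 = 480. Match? YES.
Condition (ii): bk = 7760·3 = 23280; vr = 97·240 = 23280. Match? YES.
Both conditions hold? YES.

YES


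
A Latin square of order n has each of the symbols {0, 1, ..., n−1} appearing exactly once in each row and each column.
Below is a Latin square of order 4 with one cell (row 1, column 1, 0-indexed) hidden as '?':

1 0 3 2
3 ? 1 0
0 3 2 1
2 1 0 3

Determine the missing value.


Row 1 contains symbols [0, 1, 3] — missing [2].
Column 1 contains symbols [0, 1, 3] — missing [2].
The missing symbol must appear in both missing sets; intersection = [2].
Therefore the hidden value is 2.

Missing value = 2.


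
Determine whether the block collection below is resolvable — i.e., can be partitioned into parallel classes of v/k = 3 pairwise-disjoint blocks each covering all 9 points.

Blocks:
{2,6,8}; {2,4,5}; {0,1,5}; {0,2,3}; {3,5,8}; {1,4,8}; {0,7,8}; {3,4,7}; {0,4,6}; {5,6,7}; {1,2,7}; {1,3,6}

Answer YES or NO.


v = 9, block size k = 3, number of blocks = 12.
For resolvability, blocks must partition into parallel classes of size v/k = 3.
Total blocks must therefore be a multiple of 3: 12 = 3·4 + 0 ⇒ divisible ✓.
Greedy packing gives 4 candidate class(es). Each should be a full parallel class (size 3, covers all 9 points).
  Class 1 (3 blocks): {2,6,8}; {0,1,5}; {3,4,7}. Points covered: [0, 1, 2, 3, 4, 5, 6, 7, 8].
  Class 2 (3 blocks): {2,4,5}; {0,7,8}; {1,3,6}. Points covered: [0, 1, 2, 3, 4, 5, 6, 7, 8].
  Class 3 (3 blocks): {0,2,3}; {1,4,8}; {5,6,7}. Points covered: [0, 1, 2, 3, 4, 5, 6, 7, 8].
  Class 4 (3 blocks): {3,5,8}; {0,4,6}; {1,2,7}. Points covered: [0, 1, 2, 3, 4, 5, 6, 7, 8].
All classes full (size 3)? YES. All classes cover every point? YES.
Resolvable? YES.

YES


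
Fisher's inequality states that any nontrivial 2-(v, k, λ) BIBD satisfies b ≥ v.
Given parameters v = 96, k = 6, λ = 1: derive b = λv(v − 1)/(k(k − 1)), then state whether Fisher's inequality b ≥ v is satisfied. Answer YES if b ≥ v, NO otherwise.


b = λv(v − 1)/(k(k − 1)) = 1·96·95/(6·5) = 9120/30 = 304.
Compare with v = 96: b ≥ v, so Fisher's inequality holds.

YES


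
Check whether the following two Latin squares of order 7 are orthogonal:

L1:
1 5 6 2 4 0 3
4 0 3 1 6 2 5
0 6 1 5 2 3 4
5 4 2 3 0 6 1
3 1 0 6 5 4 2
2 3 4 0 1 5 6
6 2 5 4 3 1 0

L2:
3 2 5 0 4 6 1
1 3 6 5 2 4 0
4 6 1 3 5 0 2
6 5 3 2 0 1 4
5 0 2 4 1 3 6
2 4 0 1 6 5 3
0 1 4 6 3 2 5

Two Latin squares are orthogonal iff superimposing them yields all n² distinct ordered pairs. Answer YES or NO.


Form the n² = 49 superimposed pairs (L1[i][j], L2[i][j]), row by row (rows and columns indexed from 0):
row 0: (1,3) (5,2) (6,5) (2,0) (4,4) (0,6) (3,1)
row 1: (4,1) (0,3) (3,6) (1,5) (6,2) (2,4) (5,0)
row 2: (0,4) (6,6) (1,1) (5,3) (2,5) (3,0) (4,2)
row 3: (5,6) (4,5) (2,3) (3,2) (0,0) (6,1) (1,4)
row 4: (3,5) (1,0) (0,2) (6,4) (5,1) (4,3) (2,6)
row 5: (2,2) (3,4) (4,0) (0,1) (1,6) (5,5) (6,3)
row 6: (6,0) (2,1) (5,4) (4,6) (3,3) (1,2) (0,5)
Orthogonality requires all 49 pairs distinct.
Check by first coordinate: for each symbol s of L1, list the L2 entries in the n cells where L1 = s; they must all differ.
  L1 = 0: L2 entries (in reading order) 6, 3, 4, 0, 2, 1, 5 — all 7 distinct ✓
  L1 = 1: L2 entries (in reading order) 3, 5, 1, 4, 0, 6, 2 — all 7 distinct ✓
  L1 = 2: L2 entries (in reading order) 0, 4, 5, 3, 6, 2, 1 — all 7 distinct ✓
  L1 = 3: L2 entries (in reading order) 1, 6, 0, 2, 5, 4, 3 — all 7 distinct ✓
  L1 = 4: L2 entries (in reading order) 4, 1, 2, 5, 3, 0, 6 — all 7 distinct ✓
  L1 = 5: L2 entries (in reading order) 2, 0, 3, 6, 1, 5, 4 — all 7 distinct ✓
  L1 = 6: L2 entries (in reading order) 5, 2, 6, 1, 4, 3, 0 — all 7 distinct ✓
Every symbol of L1 meets every symbol of L2 exactly once, so all 49 pairs are distinct (49 of 49).
Conclusion: YES.

YES


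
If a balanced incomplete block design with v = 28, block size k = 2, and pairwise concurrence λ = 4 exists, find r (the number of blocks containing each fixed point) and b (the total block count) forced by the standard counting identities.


Any 2-(v, k, λ) BIBD satisfies two necessary conditions:
  (i)  Each point sits in r blocks, and counting incidences through any fixed point gives r(k − 1) = λ(v − 1), so r = λ(v − 1)/(k − 1).
  (ii) Total incidences bk = vr, so b = vr/k.
Step 1: r = λ(v − 1)/(k − 1) = 4·(28 − 1)/(2 − 1) = 4·27/1 = 108/1 = 108.
Step 2: b = vr/k = 28·108/2 = 3024/2 = 1512.
Check integrality: r = 108 ∈ Z ✓, b = 1512 ∈ Z ✓.
(These identities are necessary conditions: they determine r and b for any design with these parameters, but do not by themselves prove that one exists.)

r = 108, b = 1512.


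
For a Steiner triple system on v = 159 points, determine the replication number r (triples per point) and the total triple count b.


An STS(v) is a 2-(v, 3, 1) BIBD: block size k = 3, λ = 1.
Replication: r(k − 1) = λ(v − 1) ⇒ r·2 = 159 − 1 = 158 ⇒ r = 79.
Block count: bk = vr ⇒ b·3 = 159·79 = 12561 ⇒ b = 4187.

r = 79, b = 4187.


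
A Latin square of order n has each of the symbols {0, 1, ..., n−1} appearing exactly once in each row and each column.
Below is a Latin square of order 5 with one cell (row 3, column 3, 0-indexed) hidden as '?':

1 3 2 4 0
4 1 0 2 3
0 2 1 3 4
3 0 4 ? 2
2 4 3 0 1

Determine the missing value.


Row 3 contains symbols [0, 2, 3, 4] — missing [1].
Column 3 contains symbols [0, 2, 3, 4] — missing [1].
The missing symbol must appear in both missing sets; intersection = [1].
Therefore the hidden value is 1.

Missing value = 1.


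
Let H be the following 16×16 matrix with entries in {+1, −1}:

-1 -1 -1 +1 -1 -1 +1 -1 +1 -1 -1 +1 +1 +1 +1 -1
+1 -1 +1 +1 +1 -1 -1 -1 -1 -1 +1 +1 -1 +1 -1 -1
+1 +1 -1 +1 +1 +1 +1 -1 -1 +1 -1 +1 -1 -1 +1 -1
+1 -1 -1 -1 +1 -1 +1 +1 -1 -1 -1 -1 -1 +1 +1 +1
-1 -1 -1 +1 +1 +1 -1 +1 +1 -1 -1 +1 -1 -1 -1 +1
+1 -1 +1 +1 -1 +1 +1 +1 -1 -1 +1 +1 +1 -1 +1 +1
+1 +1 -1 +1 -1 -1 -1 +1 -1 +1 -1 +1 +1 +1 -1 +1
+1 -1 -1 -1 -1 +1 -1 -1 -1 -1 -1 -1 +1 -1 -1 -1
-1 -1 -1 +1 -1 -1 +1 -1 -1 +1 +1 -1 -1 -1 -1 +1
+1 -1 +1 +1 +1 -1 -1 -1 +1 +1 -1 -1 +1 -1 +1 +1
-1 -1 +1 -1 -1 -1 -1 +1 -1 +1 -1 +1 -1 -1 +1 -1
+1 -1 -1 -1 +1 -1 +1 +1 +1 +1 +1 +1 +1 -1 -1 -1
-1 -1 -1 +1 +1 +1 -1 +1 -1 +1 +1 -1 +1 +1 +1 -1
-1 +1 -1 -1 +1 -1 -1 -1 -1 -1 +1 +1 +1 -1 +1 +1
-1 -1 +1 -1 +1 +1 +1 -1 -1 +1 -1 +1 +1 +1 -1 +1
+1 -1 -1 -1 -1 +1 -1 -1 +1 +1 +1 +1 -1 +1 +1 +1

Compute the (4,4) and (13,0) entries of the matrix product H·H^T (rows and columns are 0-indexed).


Row 0 of H: [-1, -1, -1, 1, -1, -1, 1, -1, 1, -1, -1, 1, 1, 1, 1, -1].
Row 4 of H: [-1, -1, -1, 1, 1, 1, -1, 1, 1, -1, -1, 1, -1, -1, -1, 1].
Row 13 of H: [-1, 1, -1, -1, 1, -1, -1, -1, -1, -1, 1, 1, 1, -1, 1, 1].
(H·H^T)[4][4] = Σ_j H[4][j]·H[4][j] = (-1)² + (-1)² + (-1)² + (1)² + (1)² + (1)² + (-1)² + (1)² + (1)² + (-1)² + (-1)² + (1)² + (-1)² + (-1)² + (-1)² + (1)² = 1 + 1 + 1 + 1 + 1 + 1 + 1 + 1 + 1 + 1 + 1 + 1 + 1 + 1 + 1 + 1 = 16.
(H·H^T)[13][0] = Σ_j H[13][j]·H[0][j] = (-1)·(-1) + (1)·(-1) + (-1)·(-1) + (-1)·(1) + (1)·(-1) + (-1)·(-1) + (-1)·(1) + (-1)·(-1) + (-1)·(1) + (-1)·(-1) + (1)·(-1) + (1)·(1) + (1)·(1) + (-1)·(1) + (1)·(1) + (1)·(-1) = 1 + -1 + 1 + -1 + -1 + 1 + -1 + 1 + -1 + 1 + -1 + 1 + 1 + -1 + 1 + -1 = 0.
So rows 13 and 0 are orthogonal; the diagonal entry equals n = 16.

(4,4) entry = 16; (13,0) entry = 0.


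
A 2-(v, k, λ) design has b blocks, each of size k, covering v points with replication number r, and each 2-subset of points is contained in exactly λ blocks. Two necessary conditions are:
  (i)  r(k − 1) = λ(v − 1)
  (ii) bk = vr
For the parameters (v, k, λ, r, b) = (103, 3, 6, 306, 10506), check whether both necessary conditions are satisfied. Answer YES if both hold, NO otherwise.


Condition (i): r(k − 1) = 306·2 = 612; λ(v − 1) = 6·102 = 612. Match? YES.
Condition (ii): bk = 10506·3 = 31518; vr = 103·306 = 31518. Match? YES.
Both conditions hold? YES.

YES


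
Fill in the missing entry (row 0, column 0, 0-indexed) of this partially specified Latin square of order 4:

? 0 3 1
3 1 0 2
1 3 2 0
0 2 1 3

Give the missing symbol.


Row 0 contains symbols [0, 1, 3] — missing [2].
Column 0 contains symbols [0, 1, 3] — missing [2].
The missing symbol must appear in both missing sets; intersection = [2].
Therefore the hidden value is 2.

Missing value = 2.


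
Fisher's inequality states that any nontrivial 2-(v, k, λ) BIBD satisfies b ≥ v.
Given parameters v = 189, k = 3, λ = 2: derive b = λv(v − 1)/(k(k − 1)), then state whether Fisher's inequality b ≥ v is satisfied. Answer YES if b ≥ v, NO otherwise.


b = λv(v − 1)/(k(k − 1)) = 2·189·188/(3·2) = 71064/6 = 11844.
Compare with v = 189: b ≥ v, so Fisher's inequality holds.

YES
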